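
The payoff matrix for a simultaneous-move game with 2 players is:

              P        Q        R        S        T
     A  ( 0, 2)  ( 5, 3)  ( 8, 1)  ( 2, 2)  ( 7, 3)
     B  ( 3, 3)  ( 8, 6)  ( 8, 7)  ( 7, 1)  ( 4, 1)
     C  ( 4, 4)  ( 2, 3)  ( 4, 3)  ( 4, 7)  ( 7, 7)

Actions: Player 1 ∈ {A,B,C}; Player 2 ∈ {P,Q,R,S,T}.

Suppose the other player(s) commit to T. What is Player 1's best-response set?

P1 best: {A,C}

u_1(A vs T) = 7
u_1(B vs T) = 4
u_1(C vs T) = 7
max payoff 7 at {A,C}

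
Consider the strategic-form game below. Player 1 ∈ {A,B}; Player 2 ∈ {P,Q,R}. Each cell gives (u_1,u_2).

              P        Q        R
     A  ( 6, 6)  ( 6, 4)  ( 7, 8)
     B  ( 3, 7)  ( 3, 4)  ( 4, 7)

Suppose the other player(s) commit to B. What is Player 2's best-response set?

argmax u_2 = {P,R}

u_2(P vs B) = 7
u_2(Q vs B) = 4
u_2(R vs B) = 7
max payoff 7 at {P,R}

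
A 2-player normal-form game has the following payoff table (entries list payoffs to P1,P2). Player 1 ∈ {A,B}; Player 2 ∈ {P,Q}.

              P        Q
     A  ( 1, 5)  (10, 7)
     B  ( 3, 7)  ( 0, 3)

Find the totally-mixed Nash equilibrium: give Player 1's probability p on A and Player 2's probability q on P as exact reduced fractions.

(p,q) = (2/3, 5/6)

P1 indiff ⇒ q·1+(1-q)·10 = q·3+(1-q)·0 ⇒ q(-2) = (1-q)(-10) ⇒ q = 5/6
P2 indiff ⇒ p·5+(1-p)·7 = p·7+(1-p)·3 ⇒ p(-2) = (1-p)(-4) ⇒ p = 2/3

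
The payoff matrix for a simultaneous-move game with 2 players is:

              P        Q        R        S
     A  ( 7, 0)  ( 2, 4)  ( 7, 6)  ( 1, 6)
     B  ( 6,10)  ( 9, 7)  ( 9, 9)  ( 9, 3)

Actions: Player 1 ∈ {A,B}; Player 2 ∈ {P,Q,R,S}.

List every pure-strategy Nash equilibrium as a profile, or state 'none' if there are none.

PSNE: ∅

(A,P): not NE [P2→S gives 6>0]
(A,Q): not NE [P1→B gives 9>2; P2→S gives 6>4]
(A,R): not NE [P1→B gives 9>7]
(A,S): not NE [P1→B gives 9>1]
(B,P): not NE [P1→A gives 7>6]
(B,Q): not NE [P2→P gives 10>7]
(B,R): not NE [P2→P gives 10>9]
(B,S): not NE [P2→P gives 10>3]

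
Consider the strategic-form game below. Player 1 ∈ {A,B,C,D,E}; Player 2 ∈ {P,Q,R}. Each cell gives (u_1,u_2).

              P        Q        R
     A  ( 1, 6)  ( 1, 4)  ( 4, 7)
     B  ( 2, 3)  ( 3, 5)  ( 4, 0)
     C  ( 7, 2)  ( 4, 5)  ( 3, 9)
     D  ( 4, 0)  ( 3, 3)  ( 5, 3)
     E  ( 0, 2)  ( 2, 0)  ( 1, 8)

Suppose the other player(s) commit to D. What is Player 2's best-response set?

argmax u_2 = {Q,R}

u_2(P vs D) = 0
u_2(Q vs D) = 3
u_2(R vs D) = 3
max payoff 3 at {Q,R}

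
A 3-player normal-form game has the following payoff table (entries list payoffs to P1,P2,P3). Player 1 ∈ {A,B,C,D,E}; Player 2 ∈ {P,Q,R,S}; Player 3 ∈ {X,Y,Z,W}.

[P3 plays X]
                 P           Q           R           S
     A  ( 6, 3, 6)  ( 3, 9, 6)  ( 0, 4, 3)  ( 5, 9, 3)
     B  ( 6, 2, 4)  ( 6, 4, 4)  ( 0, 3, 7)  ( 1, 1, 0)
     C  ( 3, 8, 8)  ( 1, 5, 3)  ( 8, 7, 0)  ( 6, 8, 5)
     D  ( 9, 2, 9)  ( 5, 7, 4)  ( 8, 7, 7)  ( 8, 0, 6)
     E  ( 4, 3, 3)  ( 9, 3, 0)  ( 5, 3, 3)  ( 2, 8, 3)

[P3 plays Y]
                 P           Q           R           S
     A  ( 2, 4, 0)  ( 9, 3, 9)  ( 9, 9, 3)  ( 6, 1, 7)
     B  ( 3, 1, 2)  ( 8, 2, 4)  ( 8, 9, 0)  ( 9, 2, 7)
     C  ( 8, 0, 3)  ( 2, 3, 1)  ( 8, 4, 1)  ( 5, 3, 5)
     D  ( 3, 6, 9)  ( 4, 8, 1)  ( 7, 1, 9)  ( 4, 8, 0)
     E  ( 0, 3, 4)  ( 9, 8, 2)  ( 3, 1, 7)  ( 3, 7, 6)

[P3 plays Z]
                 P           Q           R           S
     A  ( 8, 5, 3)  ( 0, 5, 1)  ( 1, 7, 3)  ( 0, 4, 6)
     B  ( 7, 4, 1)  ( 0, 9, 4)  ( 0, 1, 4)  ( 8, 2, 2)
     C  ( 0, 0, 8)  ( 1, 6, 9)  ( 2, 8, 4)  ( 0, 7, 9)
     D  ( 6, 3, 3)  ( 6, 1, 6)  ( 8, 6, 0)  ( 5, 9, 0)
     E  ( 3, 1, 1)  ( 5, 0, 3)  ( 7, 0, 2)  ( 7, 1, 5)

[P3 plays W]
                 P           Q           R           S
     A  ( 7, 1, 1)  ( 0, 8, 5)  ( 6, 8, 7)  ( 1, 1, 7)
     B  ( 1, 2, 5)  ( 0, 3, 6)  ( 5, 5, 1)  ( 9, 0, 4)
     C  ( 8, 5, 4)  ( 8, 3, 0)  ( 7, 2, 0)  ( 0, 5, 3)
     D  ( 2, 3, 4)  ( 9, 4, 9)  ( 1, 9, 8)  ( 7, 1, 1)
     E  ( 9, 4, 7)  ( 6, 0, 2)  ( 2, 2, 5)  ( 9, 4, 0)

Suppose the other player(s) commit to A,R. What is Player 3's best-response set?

BR_3 = {W}

u_3(X vs A,R) = 3
u_3(Y vs A,R) = 3
u_3(Z vs A,R) = 3
u_3(W vs A,R) = 7
max payoff 7 at {W}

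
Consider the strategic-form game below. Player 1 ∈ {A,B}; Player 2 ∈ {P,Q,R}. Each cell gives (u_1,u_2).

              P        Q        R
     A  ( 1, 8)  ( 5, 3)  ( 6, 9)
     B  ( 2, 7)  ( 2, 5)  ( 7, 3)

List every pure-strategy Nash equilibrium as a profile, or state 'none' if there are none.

Nash profiles: (B,P)

(A,P): not NE [P1→B gives 2>1; P2→R gives 9>8]
(A,Q): not NE [P2→R gives 9>3]
(A,R): not NE [P1→B gives 7>6]
(B,P): NE
(B,Q): not NE [P1→A gives 5>2; P2→P gives 7>5]
(B,R): not NE [P2→P gives 7>3]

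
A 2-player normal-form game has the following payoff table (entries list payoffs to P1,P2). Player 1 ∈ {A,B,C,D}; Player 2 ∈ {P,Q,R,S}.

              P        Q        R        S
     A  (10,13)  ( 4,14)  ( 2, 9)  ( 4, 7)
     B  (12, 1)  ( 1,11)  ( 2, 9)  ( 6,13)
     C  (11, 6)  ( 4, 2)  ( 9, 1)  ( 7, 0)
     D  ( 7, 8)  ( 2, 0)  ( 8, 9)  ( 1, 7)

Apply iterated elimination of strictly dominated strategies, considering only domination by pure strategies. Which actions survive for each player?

P1 drop D (C beats it: P:11>7 Q:4>2 R:9>8 S:7>1)
P2 drop R (Q beats it: A:14>9 B:11>9 C:2>1)
P1→{A,B,C} P2→{P,Q,S}

Remaining: P1:{A,B,C} P2:{P,Q,S}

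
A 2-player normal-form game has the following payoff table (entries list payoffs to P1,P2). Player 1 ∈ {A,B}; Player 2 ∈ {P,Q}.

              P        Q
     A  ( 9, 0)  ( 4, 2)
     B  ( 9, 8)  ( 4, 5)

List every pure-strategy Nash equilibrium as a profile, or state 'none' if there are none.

Nash profiles: (A,Q), (B,P)

(A,P): not NE [P2→Q gives 2>0]
(A,Q): NE
(B,P): NE
(B,Q): not NE [P2→P gives 8>5]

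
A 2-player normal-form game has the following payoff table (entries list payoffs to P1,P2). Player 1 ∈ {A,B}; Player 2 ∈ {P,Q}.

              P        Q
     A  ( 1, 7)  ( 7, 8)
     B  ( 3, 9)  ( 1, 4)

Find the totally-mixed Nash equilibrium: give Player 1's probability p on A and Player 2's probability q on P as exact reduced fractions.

P1 mixes 5/6 on A; P2 mixes 3/4 on P

P1 indiff ⇒ q·1+(1-q)·7 = q·3+(1-q)·1 ⇒ q(-2) = (1-q)(-6) ⇒ q = 3/4
P2 indiff ⇒ p·7+(1-p)·9 = p·8+(1-p)·4 ⇒ p(-1) = (1-p)(-5) ⇒ p = 5/6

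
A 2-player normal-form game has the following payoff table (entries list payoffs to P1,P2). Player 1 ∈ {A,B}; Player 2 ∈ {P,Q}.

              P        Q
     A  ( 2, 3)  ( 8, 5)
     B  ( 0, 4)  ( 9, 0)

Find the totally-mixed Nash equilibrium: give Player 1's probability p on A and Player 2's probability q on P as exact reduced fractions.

P1 indiff ⇒ q·2+(1-q)·8 = q·0+(1-q)·9 ⇒ q(2) = (1-q)(1) ⇒ q = 1/3
P2 indiff ⇒ p·3+(1-p)·4 = p·5+(1-p)·0 ⇒ p(-2) = (1-p)(-4) ⇒ p = 2/3

P1 mixes 2/3 on A; P2 mixes 1/3 on P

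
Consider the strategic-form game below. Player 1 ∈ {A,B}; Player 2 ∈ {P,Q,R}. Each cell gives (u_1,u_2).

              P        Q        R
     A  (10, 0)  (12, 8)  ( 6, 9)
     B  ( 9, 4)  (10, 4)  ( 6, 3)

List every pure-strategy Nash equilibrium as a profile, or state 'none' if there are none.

(A,P): not NE [P2→R gives 9>0]
(A,Q): not NE [P2→R gives 9>8]
(A,R): NE
(B,P): not NE [P1→A gives 10>9]
(B,Q): not NE [P1→A gives 12>10]
(B,R): not NE [P2→Q gives 4>3]

PSNE = {(A,R)}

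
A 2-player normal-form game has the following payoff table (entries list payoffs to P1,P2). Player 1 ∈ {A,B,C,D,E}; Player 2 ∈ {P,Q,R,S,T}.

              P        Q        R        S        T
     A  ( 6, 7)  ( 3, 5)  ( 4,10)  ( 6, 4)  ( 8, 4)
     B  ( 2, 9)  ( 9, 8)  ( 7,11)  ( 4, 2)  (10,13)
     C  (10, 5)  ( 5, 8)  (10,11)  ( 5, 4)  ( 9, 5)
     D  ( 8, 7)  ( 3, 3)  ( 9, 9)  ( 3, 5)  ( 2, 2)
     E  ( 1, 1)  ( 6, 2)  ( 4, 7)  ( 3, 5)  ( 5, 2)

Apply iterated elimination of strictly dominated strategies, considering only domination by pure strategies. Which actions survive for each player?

Survivors P1:{B,C} P2:{R,T}

P1 drop D (C beats it: P:10>8 Q:5>3 R:10>9 S:5>3 T:9>2)
P1 drop E (B beats it: P:2>1 Q:9>6 R:7>4 S:4>3 T:10>5)
P2 drop P (R beats it: A:10>7 B:11>9 C:11>5)
P2 drop Q (R beats it: A:10>5 B:11>8 C:11>8)
P2 drop S (R beats it: A:10>4 B:11>2 C:11>4)
P1 drop A (B beats it: R:7>4 T:10>8)
P1→{B,C} P2→{R,T}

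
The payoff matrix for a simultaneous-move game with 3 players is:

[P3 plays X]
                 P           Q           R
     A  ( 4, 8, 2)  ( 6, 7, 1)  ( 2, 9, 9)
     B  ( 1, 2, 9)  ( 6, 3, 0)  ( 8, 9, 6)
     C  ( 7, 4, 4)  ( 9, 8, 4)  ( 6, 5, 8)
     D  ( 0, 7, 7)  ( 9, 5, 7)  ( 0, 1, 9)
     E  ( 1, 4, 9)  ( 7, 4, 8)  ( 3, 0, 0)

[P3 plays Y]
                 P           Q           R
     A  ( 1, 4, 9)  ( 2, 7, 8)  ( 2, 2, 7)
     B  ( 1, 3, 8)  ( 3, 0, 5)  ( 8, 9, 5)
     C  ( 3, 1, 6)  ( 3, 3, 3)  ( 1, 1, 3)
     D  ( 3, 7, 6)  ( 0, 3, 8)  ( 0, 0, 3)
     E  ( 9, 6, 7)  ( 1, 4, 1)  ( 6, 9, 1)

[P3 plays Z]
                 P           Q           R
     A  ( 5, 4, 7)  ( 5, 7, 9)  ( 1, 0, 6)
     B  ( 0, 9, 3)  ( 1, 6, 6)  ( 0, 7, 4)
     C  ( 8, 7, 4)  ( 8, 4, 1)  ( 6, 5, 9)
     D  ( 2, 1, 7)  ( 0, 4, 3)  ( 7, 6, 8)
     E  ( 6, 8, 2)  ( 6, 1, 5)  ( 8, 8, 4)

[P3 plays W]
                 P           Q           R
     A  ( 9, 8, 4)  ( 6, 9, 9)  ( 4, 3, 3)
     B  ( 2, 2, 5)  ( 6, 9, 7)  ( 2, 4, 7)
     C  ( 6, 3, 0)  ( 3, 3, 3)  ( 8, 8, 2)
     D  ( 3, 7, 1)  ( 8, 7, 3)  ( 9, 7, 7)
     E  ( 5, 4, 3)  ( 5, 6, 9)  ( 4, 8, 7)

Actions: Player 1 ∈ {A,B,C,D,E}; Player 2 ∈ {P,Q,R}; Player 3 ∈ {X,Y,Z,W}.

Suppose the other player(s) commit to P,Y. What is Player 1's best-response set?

u_1(A vs P,Y) = 1
u_1(B vs P,Y) = 1
u_1(C vs P,Y) = 3
u_1(D vs P,Y) = 3
u_1(E vs P,Y) = 9
max payoff 9 at {E}

P1 best: {E}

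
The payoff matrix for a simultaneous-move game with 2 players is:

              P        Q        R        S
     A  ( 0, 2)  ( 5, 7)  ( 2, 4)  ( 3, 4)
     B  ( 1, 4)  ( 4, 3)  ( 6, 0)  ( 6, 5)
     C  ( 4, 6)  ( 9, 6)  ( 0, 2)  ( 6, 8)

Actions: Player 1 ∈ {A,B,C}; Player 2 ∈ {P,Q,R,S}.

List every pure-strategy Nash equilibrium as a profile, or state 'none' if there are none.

(A,P): not NE [P1→C gives 4>0; P2→Q gives 7>2]
(A,Q): not NE [P1→C gives 9>5]
(A,R): not NE [P1→B gives 6>2; P2→Q gives 7>4]
(A,S): not NE [P1→C gives 6>3; P2→Q gives 7>4]
(B,P): not NE [P1→C gives 4>1; P2→S gives 5>4]
(B,Q): not NE [P1→C gives 9>4; P2→S gives 5>3]
(B,R): not NE [P2→S gives 5>0]
(B,S): NE
(C,P): not NE [P2→S gives 8>6]
(C,Q): not NE [P2→S gives 8>6]
(C,R): not NE [P1→B gives 6>0; P2→S gives 8>2]
(C,S): NE

NE set: (B,S), (C,S)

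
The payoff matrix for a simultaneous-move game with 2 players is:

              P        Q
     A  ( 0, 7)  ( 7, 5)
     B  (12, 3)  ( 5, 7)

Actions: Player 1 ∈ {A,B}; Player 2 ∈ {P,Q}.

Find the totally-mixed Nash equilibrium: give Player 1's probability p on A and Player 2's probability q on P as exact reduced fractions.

P1 indiff ⇒ q·0+(1-q)·7 = q·12+(1-q)·5 ⇒ q(-12) = (1-q)(-2) ⇒ q = 1/7
P2 indiff ⇒ p·7+(1-p)·3 = p·5+(1-p)·7 ⇒ p(2) = (1-p)(4) ⇒ p = 2/3

P1 mixes 2/3 on A; P2 mixes 1/7 on P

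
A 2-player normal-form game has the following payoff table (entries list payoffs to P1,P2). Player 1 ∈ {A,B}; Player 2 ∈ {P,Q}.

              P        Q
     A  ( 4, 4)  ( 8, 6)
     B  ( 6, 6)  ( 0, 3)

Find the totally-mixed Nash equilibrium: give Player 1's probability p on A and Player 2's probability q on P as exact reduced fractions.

p=3/5, q=4/5

P1 indiff ⇒ q·4+(1-q)·8 = q·6+(1-q)·0 ⇒ q(-2) = (1-q)(-8) ⇒ q = 4/5
P2 indiff ⇒ p·4+(1-p)·6 = p·6+(1-p)·3 ⇒ p(-2) = (1-p)(-3) ⇒ p = 3/5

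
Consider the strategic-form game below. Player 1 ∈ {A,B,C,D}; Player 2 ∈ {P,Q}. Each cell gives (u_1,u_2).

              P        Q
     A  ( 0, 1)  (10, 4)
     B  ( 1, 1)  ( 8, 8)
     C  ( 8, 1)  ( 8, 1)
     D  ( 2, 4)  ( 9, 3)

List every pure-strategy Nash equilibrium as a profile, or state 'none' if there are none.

NE set: (A,Q), (C,P)

(A,P): not NE [P1→C gives 8>0; P2→Q gives 4>1]
(A,Q): NE
(B,P): not NE [P1→C gives 8>1; P2→Q gives 8>1]
(B,Q): not NE [P1→A gives 10>8]
(C,P): NE
(C,Q): not NE [P1→A gives 10>8]
(D,P): not NE [P1→C gives 8>2]
(D,Q): not NE [P1→A gives 10>9; P2→P gives 4>3]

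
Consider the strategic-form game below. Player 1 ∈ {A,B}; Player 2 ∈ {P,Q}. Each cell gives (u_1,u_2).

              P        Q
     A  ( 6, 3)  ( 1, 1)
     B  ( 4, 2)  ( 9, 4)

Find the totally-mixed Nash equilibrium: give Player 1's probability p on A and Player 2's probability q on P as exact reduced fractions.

(p,q) = (1/2, 4/5)

P1 indiff ⇒ q·6+(1-q)·1 = q·4+(1-q)·9 ⇒ q(2) = (1-q)(8) ⇒ q = 4/5
P2 indiff ⇒ p·3+(1-p)·2 = p·1+(1-p)·4 ⇒ p(2) = (1-p)(2) ⇒ p = 1/2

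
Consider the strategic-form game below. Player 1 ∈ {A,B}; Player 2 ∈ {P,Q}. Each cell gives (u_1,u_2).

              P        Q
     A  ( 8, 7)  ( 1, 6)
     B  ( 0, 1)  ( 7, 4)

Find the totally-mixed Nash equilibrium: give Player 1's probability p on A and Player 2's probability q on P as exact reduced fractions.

(p,q) = (3/4, 3/7)

P1 indiff ⇒ q·8+(1-q)·1 = q·0+(1-q)·7 ⇒ q(8) = (1-q)(6) ⇒ q = 3/7
P2 indiff ⇒ p·7+(1-p)·1 = p·6+(1-p)·4 ⇒ p(1) = (1-p)(3) ⇒ p = 3/4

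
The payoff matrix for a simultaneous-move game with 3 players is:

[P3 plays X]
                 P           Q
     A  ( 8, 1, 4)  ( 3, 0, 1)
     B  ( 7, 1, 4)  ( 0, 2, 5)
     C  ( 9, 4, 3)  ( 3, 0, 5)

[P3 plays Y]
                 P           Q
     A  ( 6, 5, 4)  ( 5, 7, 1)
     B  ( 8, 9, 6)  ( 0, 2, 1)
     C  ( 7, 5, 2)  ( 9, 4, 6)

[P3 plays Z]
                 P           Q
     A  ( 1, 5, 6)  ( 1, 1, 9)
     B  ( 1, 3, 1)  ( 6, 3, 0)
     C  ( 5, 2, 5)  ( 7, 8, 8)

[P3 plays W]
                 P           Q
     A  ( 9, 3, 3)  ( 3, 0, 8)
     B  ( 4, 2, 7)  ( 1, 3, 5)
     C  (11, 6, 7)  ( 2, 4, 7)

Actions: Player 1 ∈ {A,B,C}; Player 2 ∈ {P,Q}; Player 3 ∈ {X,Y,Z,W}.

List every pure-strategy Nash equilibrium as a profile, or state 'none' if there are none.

(A,P,X): not NE [P1→C gives 9>8; P3→Z gives 6>4]
(A,P,Y): not NE [P1→B gives 8>6; P2→Q gives 7>5; P3→Z gives 6>4]
(A,P,Z): not NE [P1→C gives 5>1]
(A,P,W): not NE [P1→C gives 11>9; P3→Z gives 6>3]
(A,Q,X): not NE [P2→P gives 1>0; P3→Z gives 9>1]
(A,Q,Y): not NE [P1→C gives 9>5; P3→Z gives 9>1]
(A,Q,Z): not NE [P1→C gives 7>1; P2→P gives 5>1]
(A,Q,W): not NE [P2→P gives 3>0; P3→Z gives 9>8]
(B,P,X): not NE [P1→C gives 9>7; P2→Q gives 2>1; P3→W gives 7>4]
(B,P,Y): not NE [P3→W gives 7>6]
(B,P,Z): not NE [P1→C gives 5>1; P3→W gives 7>1]
(B,P,W): not NE [P1→C gives 11>4; P2→Q gives 3>2]
(B,Q,X): not NE [P1→C gives 3>0]
(B,Q,Y): not NE [P1→C gives 9>0; P2→P gives 9>2; P3→W gives 5>1]
(B,Q,Z): not NE [P1→C gives 7>6; P3→W gives 5>0]
(B,Q,W): not NE [P1→A gives 3>1]
(C,P,X): not NE [P3→W gives 7>3]
(C,P,Y): not NE [P1→B gives 8>7; P3→W gives 7>2]
(C,P,Z): not NE [P2→Q gives 8>2; P3→W gives 7>5]
(C,P,W): NE
(C,Q,X): not NE [P2→P gives 4>0; P3→Z gives 8>5]
(C,Q,Y): not NE [P2→P gives 5>4; P3→Z gives 8>6]
(C,Q,Z): NE
(C,Q,W): not NE [P1→A gives 3>2; P2→P gives 6>4; P3→Z gives 8>7]

Nash profiles: (C,P,W), (C,Q,Z)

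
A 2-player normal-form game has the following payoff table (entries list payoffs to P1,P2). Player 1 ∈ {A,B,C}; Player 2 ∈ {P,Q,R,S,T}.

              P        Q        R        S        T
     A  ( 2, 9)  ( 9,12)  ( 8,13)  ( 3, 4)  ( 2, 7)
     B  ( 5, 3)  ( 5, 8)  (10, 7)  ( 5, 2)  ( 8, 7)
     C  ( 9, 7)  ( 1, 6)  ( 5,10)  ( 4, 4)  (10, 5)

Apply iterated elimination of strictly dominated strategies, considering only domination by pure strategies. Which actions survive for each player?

P2 drop P (R beats it: A:13>9 B:7>3 C:10>7)
P2 drop S (Q beats it: A:12>4 B:8>2 C:6>4)
P2 drop T (Q beats it: A:12>7 B:8>7 C:6>5)
P1 drop C (A beats it: Q:9>1 R:8>5)
P1→{A,B} P2→{Q,R}

Remaining: P1:{A,B} P2:{Q,R}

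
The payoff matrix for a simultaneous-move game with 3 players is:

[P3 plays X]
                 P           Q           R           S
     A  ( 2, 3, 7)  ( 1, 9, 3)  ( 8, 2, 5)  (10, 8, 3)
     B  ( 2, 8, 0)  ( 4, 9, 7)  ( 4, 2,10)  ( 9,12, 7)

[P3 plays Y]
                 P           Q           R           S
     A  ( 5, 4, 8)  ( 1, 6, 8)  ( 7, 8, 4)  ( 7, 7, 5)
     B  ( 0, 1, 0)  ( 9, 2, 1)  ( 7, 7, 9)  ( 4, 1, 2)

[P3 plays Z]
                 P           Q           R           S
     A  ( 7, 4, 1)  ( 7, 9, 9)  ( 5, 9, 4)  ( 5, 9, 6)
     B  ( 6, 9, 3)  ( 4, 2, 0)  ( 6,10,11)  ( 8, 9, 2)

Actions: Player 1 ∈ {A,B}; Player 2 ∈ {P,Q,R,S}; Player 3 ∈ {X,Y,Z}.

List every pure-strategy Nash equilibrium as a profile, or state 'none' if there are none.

(A,P,X): not NE [P2→Q gives 9>3; P3→Y gives 8>7]
(A,P,Y): not NE [P2→R gives 8>4]
(A,P,Z): not NE [P2→S gives 9>4; P3→Y gives 8>1]
(A,Q,X): not NE [P1→B gives 4>1; P3→Z gives 9>3]
(A,Q,Y): not NE [P1→B gives 9>1; P2→R gives 8>6; P3→Z gives 9>8]
(A,Q,Z): NE
(A,R,X): not NE [P2→Q gives 9>2]
(A,R,Y): not NE [P3→X gives 5>4]
(A,R,Z): not NE [P1→B gives 6>5; P3→X gives 5>4]
(A,S,X): not NE [P2→Q gives 9>8; P3→Z gives 6>3]
(A,S,Y): not NE [P2→R gives 8>7; P3→Z gives 6>5]
(A,S,Z): not NE [P1→B gives 8>5]
(B,P,X): not NE [P2→S gives 12>8; P3→Z gives 3>0]
(B,P,Y): not NE [P1→A gives 5>0; P2→R gives 7>1; P3→Z gives 3>0]
(B,P,Z): not NE [P1→A gives 7>6; P2→R gives 10>9]
(B,Q,X): not NE [P2→S gives 12>9]
(B,Q,Y): not NE [P2→R gives 7>2; P3→X gives 7>1]
(B,Q,Z): not NE [P1→A gives 7>4; P2→R gives 10>2; P3→X gives 7>0]
(B,R,X): not NE [P1→A gives 8>4; P2→S gives 12>2; P3→Z gives 11>10]
(B,R,Y): not NE [P3→Z gives 11>9]
(B,R,Z): NE
(B,S,X): not NE [P1→A gives 10>9]
(B,S,Y): not NE [P1→A gives 7>4; P2→R gives 7>1; P3→X gives 7>2]
(B,S,Z): not NE [P2→R gives 10>9; P3→X gives 7>2]

Nash profiles: (A,Q,Z), (B,R,Z)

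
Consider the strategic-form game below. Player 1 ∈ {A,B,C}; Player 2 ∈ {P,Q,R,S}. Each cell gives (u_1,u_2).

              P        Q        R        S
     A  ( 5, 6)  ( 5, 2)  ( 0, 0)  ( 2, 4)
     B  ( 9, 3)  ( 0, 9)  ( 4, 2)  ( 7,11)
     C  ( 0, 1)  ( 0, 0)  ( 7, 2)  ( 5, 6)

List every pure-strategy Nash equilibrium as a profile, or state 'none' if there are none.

PSNE = {(B,S)}

(A,P): not NE [P1→B gives 9>5]
(A,Q): not NE [P2→P gives 6>2]
(A,R): not NE [P1→C gives 7>0; P2→P gives 6>0]
(A,S): not NE [P1→B gives 7>2; P2→P gives 6>4]
(B,P): not NE [P2→S gives 11>3]
(B,Q): not NE [P1→A gives 5>0; P2→S gives 11>9]
(B,R): not NE [P1→C gives 7>4; P2→S gives 11>2]
(B,S): NE
(C,P): not NE [P1→B gives 9>0; P2→S gives 6>1]
(C,Q): not NE [P1→A gives 5>0; P2→S gives 6>0]
(C,R): not NE [P2→S gives 6>2]
(C,S): not NE [P1→B gives 7>5]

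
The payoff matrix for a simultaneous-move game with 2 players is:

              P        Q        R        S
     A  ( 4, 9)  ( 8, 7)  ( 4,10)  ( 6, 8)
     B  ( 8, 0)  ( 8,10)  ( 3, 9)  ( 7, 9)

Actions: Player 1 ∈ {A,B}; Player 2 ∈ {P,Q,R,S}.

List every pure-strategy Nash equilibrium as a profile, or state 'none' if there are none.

NE set: (A,R), (B,Q)

(A,P): not NE [P1→B gives 8>4; P2→R gives 10>9]
(A,Q): not NE [P2→R gives 10>7]
(A,R): NE
(A,S): not NE [P1→B gives 7>6; P2→R gives 10>8]
(B,P): not NE [P2→Q gives 10>0]
(B,Q): NE
(B,R): not NE [P1→A gives 4>3; P2→Q gives 10>9]
(B,S): not NE [P2→Q gives 10>9]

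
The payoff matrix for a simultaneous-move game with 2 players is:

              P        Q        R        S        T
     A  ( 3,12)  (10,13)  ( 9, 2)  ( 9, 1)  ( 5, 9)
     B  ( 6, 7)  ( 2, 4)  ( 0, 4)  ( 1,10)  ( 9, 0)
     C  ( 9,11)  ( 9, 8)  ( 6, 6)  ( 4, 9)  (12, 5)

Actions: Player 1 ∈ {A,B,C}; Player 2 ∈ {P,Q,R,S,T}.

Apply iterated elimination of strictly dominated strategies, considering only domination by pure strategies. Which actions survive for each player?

P1 drop B (C beats it: P:9>6 Q:9>2 R:6>0 S:4>1 T:12>9)
P2 drop R (P beats it: A:12>2 C:11>6)
P2 drop S (P beats it: A:12>1 C:11>9)
P2 drop T (P beats it: A:12>9 C:11>5)
P1→{A,C} P2→{P,Q}

Survivors P1:{A,C} P2:{P,Q}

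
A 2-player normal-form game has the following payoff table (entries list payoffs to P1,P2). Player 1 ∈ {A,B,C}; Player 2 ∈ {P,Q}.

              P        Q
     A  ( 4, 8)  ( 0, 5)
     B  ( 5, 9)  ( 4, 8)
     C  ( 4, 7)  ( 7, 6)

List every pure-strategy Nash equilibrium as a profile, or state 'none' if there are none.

(A,P): not NE [P1→B gives 5>4]
(A,Q): not NE [P1→C gives 7>0; P2→P gives 8>5]
(B,P): NE
(B,Q): not NE [P1→C gives 7>4; P2→P gives 9>8]
(C,P): not NE [P1→B gives 5>4]
(C,Q): not NE [P2→P gives 7>6]

NE set: (B,P)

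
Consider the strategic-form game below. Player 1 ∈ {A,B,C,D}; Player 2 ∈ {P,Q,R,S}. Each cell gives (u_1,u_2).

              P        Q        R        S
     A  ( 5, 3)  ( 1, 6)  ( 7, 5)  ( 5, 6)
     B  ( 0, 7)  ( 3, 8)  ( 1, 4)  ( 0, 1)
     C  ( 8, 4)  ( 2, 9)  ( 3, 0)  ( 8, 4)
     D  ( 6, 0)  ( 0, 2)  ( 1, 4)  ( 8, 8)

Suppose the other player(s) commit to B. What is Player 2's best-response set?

argmax u_2 = {Q}

u_2(P vs B) = 7
u_2(Q vs B) = 8
u_2(R vs B) = 4
u_2(S vs B) = 1
max payoff 8 at {Q}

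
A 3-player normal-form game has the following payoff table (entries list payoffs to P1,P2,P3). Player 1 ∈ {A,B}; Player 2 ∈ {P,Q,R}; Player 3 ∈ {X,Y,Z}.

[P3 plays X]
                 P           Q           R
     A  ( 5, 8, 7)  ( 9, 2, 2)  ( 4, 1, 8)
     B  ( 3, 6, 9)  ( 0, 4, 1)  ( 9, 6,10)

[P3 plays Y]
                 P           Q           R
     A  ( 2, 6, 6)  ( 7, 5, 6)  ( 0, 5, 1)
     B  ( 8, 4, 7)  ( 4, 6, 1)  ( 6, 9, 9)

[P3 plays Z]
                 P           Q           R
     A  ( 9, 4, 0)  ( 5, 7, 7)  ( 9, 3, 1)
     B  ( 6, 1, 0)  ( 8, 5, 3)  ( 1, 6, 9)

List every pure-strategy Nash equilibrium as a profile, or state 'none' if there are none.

(A,P,X): NE
(A,P,Y): not NE [P1→B gives 8>2; P3→X gives 7>6]
(A,P,Z): not NE [P2→Q gives 7>4; P3→X gives 7>0]
(A,Q,X): not NE [P2→P gives 8>2; P3→Z gives 7>2]
(A,Q,Y): not NE [P2→P gives 6>5; P3→Z gives 7>6]
(A,Q,Z): not NE [P1→B gives 8>5]
(A,R,X): not NE [P1→B gives 9>4; P2→P gives 8>1]
(A,R,Y): not NE [P1→B gives 6>0; P2→P gives 6>5; P3→X gives 8>1]
(A,R,Z): not NE [P2→Q gives 7>3; P3→X gives 8>1]
(B,P,X): not NE [P1→A gives 5>3]
(B,P,Y): not NE [P2→R gives 9>4; P3→X gives 9>7]
(B,P,Z): not NE [P1→A gives 9>6; P2→R gives 6>1; P3→X gives 9>0]
(B,Q,X): not NE [P1→A gives 9>0; P2→R gives 6>4; P3→Z gives 3>1]
(B,Q,Y): not NE [P1→A gives 7>4; P2→R gives 9>6; P3→Z gives 3>1]
(B,Q,Z): not NE [P2→R gives 6>5]
(B,R,X): NE
(B,R,Y): not NE [P3→X gives 10>9]
(B,R,Z): not NE [P1→A gives 9>1; P3→X gives 10>9]

PSNE = {(A,P,X), (B,R,X)}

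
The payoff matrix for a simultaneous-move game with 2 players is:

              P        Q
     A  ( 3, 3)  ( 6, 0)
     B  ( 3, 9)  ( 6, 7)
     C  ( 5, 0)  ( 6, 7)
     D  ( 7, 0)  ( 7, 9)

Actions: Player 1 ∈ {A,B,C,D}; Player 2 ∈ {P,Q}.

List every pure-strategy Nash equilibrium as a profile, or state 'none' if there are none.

Nash profiles: (D,Q)

(A,P): not NE [P1→D gives 7>3]
(A,Q): not NE [P1→D gives 7>6; P2→P gives 3>0]
(B,P): not NE [P1→D gives 7>3]
(B,Q): not NE [P1→D gives 7>6; P2→P gives 9>7]
(C,P): not NE [P1→D gives 7>5; P2→Q gives 7>0]
(C,Q): not NE [P1→D gives 7>6]
(D,P): not NE [P2→Q gives 9>0]
(D,Q): NE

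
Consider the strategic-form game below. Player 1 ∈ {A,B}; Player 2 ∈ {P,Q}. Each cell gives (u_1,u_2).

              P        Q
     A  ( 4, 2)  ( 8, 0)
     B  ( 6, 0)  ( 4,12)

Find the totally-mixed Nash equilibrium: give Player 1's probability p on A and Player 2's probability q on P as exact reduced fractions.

P1 indiff ⇒ q·4+(1-q)·8 = q·6+(1-q)·4 ⇒ q(-2) = (1-q)(-4) ⇒ q = 2/3
P2 indiff ⇒ p·2+(1-p)·0 = p·0+(1-p)·12 ⇒ p(2) = (1-p)(12) ⇒ p = 6/7

p=6/7, q=2/3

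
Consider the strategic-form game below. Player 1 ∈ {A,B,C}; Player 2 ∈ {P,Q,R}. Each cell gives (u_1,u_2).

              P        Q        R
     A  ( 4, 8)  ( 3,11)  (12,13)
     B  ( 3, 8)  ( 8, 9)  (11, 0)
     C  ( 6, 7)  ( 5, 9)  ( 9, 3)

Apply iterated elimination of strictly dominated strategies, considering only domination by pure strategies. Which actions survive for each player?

P2 drop P (Q beats it: A:11>8 B:9>8 C:9>7)
P1 drop C (B beats it: Q:8>5 R:11>9)
P1→{A,B} P2→{Q,R}

IESDS → P1:{A,B} P2:{Q,R}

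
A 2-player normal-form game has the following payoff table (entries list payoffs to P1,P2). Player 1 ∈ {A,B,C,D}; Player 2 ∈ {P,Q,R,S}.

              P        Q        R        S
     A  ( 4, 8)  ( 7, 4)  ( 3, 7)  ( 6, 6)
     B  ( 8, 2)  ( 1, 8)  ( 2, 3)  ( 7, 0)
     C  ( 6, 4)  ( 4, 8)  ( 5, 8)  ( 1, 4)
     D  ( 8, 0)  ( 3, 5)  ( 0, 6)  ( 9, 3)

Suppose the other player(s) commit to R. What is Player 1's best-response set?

u_1(A vs R) = 3
u_1(B vs R) = 2
u_1(C vs R) = 5
u_1(D vs R) = 0
max payoff 5 at {C}

argmax u_1 = {C}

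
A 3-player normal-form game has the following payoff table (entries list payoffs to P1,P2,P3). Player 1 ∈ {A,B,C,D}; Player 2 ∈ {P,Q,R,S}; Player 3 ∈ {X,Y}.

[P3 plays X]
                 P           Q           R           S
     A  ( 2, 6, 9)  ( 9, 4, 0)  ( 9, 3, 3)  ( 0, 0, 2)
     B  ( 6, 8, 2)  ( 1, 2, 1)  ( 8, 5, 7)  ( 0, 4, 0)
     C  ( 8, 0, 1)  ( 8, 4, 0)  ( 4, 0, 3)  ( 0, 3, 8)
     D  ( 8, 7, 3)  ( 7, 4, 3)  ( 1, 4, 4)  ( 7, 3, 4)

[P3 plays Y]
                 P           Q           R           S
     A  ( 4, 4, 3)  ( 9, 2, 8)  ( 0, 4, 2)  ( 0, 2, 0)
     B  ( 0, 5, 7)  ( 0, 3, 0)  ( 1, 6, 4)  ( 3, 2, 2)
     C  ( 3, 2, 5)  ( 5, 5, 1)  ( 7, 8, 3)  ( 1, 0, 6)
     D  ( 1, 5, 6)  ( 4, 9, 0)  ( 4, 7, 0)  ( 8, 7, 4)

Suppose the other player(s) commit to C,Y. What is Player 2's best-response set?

P2 best: {R}

u_2(P vs C,Y) = 2
u_2(Q vs C,Y) = 5
u_2(R vs C,Y) = 8
u_2(S vs C,Y) = 0
max payoff 8 at {R}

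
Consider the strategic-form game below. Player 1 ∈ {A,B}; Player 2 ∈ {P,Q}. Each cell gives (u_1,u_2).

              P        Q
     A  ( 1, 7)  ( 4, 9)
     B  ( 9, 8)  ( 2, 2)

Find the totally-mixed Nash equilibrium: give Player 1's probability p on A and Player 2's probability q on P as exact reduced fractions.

p=3/4, q=1/5

P1 indiff ⇒ q·1+(1-q)·4 = q·9+(1-q)·2 ⇒ q(-8) = (1-q)(-2) ⇒ q = 1/5
P2 indiff ⇒ p·7+(1-p)·8 = p·9+(1-p)·2 ⇒ p(-2) = (1-p)(-6) ⇒ p = 3/4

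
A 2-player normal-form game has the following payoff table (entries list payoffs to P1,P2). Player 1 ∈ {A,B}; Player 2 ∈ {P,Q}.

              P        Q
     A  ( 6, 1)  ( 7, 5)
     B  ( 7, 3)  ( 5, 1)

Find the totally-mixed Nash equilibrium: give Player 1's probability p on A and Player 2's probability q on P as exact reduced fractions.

P1 indiff ⇒ q·6+(1-q)·7 = q·7+(1-q)·5 ⇒ q(-1) = (1-q)(-2) ⇒ q = 2/3
P2 indiff ⇒ p·1+(1-p)·3 = p·5+(1-p)·1 ⇒ p(-4) = (1-p)(-2) ⇒ p = 1/3

(p,q) = (1/3, 2/3)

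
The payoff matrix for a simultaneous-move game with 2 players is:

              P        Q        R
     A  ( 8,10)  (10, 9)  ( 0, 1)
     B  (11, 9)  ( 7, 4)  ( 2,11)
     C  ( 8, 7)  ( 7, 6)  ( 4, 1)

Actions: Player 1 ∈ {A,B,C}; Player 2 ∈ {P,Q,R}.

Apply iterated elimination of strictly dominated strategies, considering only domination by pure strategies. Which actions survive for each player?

Survivors P1:{B,C} P2:{P,R}

P2 drop Q (P beats it: A:10>9 B:9>4 C:7>6)
P1 drop A (B beats it: P:11>8 R:2>0)
P1→{B,C} P2→{P,R}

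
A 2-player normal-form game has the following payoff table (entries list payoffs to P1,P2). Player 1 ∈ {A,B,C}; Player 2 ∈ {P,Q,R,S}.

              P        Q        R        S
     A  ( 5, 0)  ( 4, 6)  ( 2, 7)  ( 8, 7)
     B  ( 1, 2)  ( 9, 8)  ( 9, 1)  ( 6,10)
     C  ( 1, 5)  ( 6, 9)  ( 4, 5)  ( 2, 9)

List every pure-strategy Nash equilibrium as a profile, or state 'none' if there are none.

(A,P): not NE [P2→S gives 7>0]
(A,Q): not NE [P1→B gives 9>4; P2→S gives 7>6]
(A,R): not NE [P1→B gives 9>2]
(A,S): NE
(B,P): not NE [P1→A gives 5>1; P2→S gives 10>2]
(B,Q): not NE [P2→S gives 10>8]
(B,R): not NE [P2→S gives 10>1]
(B,S): not NE [P1→A gives 8>6]
(C,P): not NE [P1→A gives 5>1; P2→S gives 9>5]
(C,Q): not NE [P1→B gives 9>6]
(C,R): not NE [P1→B gives 9>4; P2→S gives 9>5]
(C,S): not NE [P1→A gives 8>2]

PSNE = {(A,S)}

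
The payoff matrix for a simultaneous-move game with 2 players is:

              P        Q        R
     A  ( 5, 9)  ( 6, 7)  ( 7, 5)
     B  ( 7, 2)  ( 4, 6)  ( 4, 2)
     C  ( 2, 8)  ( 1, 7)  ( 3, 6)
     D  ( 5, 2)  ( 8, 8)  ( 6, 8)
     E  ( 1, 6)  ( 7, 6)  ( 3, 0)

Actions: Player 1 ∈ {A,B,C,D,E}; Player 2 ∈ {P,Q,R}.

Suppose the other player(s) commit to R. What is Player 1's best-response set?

BR_1 = {A}

u_1(A vs R) = 7
u_1(B vs R) = 4
u_1(C vs R) = 3
u_1(D vs R) = 6
u_1(E vs R) = 3
max payoff 7 at {A}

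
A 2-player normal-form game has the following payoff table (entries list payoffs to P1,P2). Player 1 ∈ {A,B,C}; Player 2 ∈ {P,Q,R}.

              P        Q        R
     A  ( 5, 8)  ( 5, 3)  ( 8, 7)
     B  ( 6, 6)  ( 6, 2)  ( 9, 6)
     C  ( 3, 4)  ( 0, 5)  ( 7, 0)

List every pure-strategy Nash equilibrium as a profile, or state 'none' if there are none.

PSNE = {(B,P), (B,R)}

(A,P): not NE [P1→B gives 6>5]
(A,Q): not NE [P1→B gives 6>5; P2→P gives 8>3]
(A,R): not NE [P1→B gives 9>8; P2→P gives 8>7]
(B,P): NE
(B,Q): not NE [P2→R gives 6>2]
(B,R): NE
(C,P): not NE [P1→B gives 6>3; P2→Q gives 5>4]
(C,Q): not NE [P1→B gives 6>0]
(C,R): not NE [P1→B gives 9>7; P2→Q gives 5>0]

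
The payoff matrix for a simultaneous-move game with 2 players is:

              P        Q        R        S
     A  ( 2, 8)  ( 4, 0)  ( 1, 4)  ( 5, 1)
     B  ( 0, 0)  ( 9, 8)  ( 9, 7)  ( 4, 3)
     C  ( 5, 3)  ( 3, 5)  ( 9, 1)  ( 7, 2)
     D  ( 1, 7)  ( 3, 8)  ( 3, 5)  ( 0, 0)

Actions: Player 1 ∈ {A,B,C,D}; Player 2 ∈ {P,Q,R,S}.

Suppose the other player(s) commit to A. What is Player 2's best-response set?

u_2(P vs A) = 8
u_2(Q vs A) = 0
u_2(R vs A) = 4
u_2(S vs A) = 1
max payoff 8 at {P}

P2 best: {P}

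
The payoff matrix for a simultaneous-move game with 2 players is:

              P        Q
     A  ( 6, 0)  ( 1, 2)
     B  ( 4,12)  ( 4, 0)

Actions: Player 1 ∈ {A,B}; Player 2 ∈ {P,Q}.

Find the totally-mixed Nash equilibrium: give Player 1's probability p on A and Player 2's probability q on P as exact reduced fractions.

(p,q) = (6/7, 3/5)

P1 indiff ⇒ q·6+(1-q)·1 = q·4+(1-q)·4 ⇒ q(2) = (1-q)(3) ⇒ q = 3/5
P2 indiff ⇒ p·0+(1-p)·12 = p·2+(1-p)·0 ⇒ p(-2) = (1-p)(-12) ⇒ p = 6/7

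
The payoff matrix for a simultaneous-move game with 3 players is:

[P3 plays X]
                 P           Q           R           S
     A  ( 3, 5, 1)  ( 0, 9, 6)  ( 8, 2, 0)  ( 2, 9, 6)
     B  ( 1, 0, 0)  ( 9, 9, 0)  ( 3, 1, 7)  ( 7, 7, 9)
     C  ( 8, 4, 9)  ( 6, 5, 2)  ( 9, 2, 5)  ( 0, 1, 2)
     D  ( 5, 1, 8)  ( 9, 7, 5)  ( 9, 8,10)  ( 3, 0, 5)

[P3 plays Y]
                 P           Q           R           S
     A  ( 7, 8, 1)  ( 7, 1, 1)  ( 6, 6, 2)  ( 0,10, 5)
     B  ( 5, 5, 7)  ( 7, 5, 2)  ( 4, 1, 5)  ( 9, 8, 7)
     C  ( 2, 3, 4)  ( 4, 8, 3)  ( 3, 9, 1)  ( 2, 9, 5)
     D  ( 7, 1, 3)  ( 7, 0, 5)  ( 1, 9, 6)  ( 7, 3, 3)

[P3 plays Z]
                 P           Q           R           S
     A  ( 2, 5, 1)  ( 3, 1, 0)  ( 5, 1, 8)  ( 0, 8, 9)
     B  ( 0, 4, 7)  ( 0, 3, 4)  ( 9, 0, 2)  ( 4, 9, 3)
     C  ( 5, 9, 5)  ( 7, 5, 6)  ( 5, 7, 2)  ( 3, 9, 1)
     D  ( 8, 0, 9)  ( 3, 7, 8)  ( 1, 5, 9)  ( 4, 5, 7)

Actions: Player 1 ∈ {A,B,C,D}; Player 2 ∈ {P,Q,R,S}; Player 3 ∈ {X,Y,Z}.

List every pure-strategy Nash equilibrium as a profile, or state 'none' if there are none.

(A,P,X): not NE [P1→C gives 8>3; P2→S gives 9>5]
(A,P,Y): not NE [P2→S gives 10>8]
(A,P,Z): not NE [P1→D gives 8>2; P2→S gives 8>5]
(A,Q,X): not NE [P1→D gives 9>0]
(A,Q,Y): not NE [P2→S gives 10>1; P3→X gives 6>1]
(A,Q,Z): not NE [P1→C gives 7>3; P2→S gives 8>1; P3→X gives 6>0]
(A,R,X): not NE [P1→D gives 9>8; P2→S gives 9>2; P3→Z gives 8>0]
(A,R,Y): not NE [P2→S gives 10>6; P3→Z gives 8>2]
(A,R,Z): not NE [P1→B gives 9>5; P2→S gives 8>1]
(A,S,X): not NE [P1→B gives 7>2; P3→Z gives 9>6]
(A,S,Y): not NE [P1→B gives 9>0; P3→Z gives 9>5]
(A,S,Z): not NE [P1→D gives 4>0]
(B,P,X): not NE [P1→C gives 8>1; P2→Q gives 9>0; P3→Z gives 7>0]
(B,P,Y): not NE [P1→D gives 7>5; P2→S gives 8>5]
(B,P,Z): not NE [P1→D gives 8>0; P2→S gives 9>4]
(B,Q,X): not NE [P3→Z gives 4>0]
(B,Q,Y): not NE [P2→S gives 8>5; P3→Z gives 4>2]
(B,Q,Z): not NE [P1→C gives 7>0; P2→S gives 9>3]
(B,R,X): not NE [P1→D gives 9>3; P2→Q gives 9>1]
(B,R,Y): not NE [P1→A gives 6>4; P2→S gives 8>1; P3→X gives 7>5]
(B,R,Z): not NE [P2→S gives 9>0; P3→X gives 7>2]
(B,S,X): not NE [P2→Q gives 9>7]
(B,S,Y): not NE [P3→X gives 9>7]
(B,S,Z): not NE [P3→X gives 9>3]
(C,P,X): not NE [P2→Q gives 5>4]
(C,P,Y): not NE [P1→D gives 7>2; P2→S gives 9>3; P3→X gives 9>4]
(C,P,Z): not NE [P1→D gives 8>5; P3→X gives 9>5]
(C,Q,X): not NE [P1→D gives 9>6; P3→Z gives 6>2]
(C,Q,Y): not NE [P1→D gives 7>4; P2→S gives 9>8; P3→Z gives 6>3]
(C,Q,Z): not NE [P2→S gives 9>5]
(C,R,X): not NE [P2→Q gives 5>2]
(C,R,Y): not NE [P1→A gives 6>3; P3→X gives 5>1]
(C,R,Z): not NE [P1→B gives 9>5; P2→S gives 9>7; P3→X gives 5>2]
(C,S,X): not NE [P1→B gives 7>0; P2→Q gives 5>1; P3→Y gives 5>2]
(C,S,Y): not NE [P1→B gives 9>2]
(C,S,Z): not NE [P1→D gives 4>3; P3→Y gives 5>1]
(D,P,X): not NE [P1→C gives 8>5; P2→R gives 8>1; P3→Z gives 9>8]
(D,P,Y): not NE [P2→R gives 9>1; P3→Z gives 9>3]
(D,P,Z): not NE [P2→Q gives 7>0]
(D,Q,X): not NE [P2→R gives 8>7; P3→Z gives 8>5]
(D,Q,Y): not NE [P2→R gives 9>0; P3→Z gives 8>5]
(D,Q,Z): not NE [P1→C gives 7>3]
(D,R,X): NE
(D,R,Y): not NE [P1→A gives 6>1; P3→X gives 10>6]
(D,R,Z): not NE [P1→B gives 9>1; P2→Q gives 7>5; P3→X gives 10>9]
(D,S,X): not NE [P1→B gives 7>3; P2→R gives 8>0; P3→Z gives 7>5]
(D,S,Y): not NE [P1→B gives 9>7; P2→R gives 9>3; P3→Z gives 7>3]
(D,S,Z): not NE [P2→Q gives 7>5]

PSNE = {(D,R,X)}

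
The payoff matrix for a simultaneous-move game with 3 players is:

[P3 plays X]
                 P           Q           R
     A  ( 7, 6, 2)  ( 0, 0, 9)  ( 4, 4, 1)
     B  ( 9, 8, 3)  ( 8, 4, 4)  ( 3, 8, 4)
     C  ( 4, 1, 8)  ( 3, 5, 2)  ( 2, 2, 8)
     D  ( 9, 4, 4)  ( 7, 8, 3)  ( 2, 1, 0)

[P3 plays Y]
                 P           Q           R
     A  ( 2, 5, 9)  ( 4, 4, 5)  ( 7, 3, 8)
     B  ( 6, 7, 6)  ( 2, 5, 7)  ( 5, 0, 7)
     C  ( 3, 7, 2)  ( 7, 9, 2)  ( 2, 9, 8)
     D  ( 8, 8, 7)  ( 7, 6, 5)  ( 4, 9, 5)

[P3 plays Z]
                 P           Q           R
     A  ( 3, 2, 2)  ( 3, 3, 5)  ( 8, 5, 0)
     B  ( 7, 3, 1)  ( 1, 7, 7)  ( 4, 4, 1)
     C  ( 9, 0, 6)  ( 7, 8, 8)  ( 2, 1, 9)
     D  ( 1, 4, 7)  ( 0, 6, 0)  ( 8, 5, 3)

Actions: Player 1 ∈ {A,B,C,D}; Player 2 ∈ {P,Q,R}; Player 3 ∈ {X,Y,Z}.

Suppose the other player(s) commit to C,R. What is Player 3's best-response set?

P3 best: {Z}

u_3(X vs C,R) = 8
u_3(Y vs C,R) = 8
u_3(Z vs C,R) = 9
max payoff 9 at {Z}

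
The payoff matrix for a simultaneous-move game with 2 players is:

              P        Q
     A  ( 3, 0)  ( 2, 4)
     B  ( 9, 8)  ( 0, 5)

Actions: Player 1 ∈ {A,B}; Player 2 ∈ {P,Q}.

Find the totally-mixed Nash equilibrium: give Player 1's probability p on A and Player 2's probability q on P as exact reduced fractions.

P1 mixes 3/7 on A; P2 mixes 1/4 on P

P1 indiff ⇒ q·3+(1-q)·2 = q·9+(1-q)·0 ⇒ q(-6) = (1-q)(-2) ⇒ q = 1/4
P2 indiff ⇒ p·0+(1-p)·8 = p·4+(1-p)·5 ⇒ p(-4) = (1-p)(-3) ⇒ p = 3/7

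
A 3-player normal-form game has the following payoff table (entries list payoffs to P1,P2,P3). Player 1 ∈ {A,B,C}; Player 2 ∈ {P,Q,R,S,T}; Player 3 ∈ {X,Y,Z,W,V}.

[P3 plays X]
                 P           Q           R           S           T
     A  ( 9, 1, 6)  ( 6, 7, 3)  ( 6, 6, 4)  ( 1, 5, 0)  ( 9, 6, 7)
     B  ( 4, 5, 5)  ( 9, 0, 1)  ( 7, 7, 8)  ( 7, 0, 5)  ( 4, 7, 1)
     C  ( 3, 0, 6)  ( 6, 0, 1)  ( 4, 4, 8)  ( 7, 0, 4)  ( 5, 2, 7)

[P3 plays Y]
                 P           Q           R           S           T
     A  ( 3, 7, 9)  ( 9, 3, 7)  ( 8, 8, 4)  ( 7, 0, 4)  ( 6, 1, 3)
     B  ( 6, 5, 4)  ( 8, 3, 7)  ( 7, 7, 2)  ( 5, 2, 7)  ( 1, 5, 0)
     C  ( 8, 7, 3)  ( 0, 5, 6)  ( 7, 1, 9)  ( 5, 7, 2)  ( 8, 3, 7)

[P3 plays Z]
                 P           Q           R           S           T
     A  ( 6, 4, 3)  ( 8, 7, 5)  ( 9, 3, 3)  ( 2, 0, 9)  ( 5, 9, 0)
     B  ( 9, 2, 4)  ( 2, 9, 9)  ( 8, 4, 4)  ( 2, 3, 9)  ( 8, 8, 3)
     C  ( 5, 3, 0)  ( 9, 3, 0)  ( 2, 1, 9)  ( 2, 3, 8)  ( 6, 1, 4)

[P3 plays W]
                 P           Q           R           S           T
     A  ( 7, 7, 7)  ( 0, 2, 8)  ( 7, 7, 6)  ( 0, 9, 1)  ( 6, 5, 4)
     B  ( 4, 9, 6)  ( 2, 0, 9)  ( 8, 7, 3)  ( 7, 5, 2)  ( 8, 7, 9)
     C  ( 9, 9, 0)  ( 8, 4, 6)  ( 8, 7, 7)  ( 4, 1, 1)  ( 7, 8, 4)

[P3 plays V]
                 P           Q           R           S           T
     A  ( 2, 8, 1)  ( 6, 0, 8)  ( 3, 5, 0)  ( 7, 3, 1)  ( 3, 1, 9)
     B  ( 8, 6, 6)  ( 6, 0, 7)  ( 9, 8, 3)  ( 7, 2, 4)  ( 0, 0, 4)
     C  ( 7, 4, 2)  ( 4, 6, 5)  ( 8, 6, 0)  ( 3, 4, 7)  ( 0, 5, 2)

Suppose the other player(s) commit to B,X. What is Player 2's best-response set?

P2 best: {R,T}

u_2(P vs B,X) = 5
u_2(Q vs B,X) = 0
u_2(R vs B,X) = 7
u_2(S vs B,X) = 0
u_2(T vs B,X) = 7
max payoff 7 at {R,T}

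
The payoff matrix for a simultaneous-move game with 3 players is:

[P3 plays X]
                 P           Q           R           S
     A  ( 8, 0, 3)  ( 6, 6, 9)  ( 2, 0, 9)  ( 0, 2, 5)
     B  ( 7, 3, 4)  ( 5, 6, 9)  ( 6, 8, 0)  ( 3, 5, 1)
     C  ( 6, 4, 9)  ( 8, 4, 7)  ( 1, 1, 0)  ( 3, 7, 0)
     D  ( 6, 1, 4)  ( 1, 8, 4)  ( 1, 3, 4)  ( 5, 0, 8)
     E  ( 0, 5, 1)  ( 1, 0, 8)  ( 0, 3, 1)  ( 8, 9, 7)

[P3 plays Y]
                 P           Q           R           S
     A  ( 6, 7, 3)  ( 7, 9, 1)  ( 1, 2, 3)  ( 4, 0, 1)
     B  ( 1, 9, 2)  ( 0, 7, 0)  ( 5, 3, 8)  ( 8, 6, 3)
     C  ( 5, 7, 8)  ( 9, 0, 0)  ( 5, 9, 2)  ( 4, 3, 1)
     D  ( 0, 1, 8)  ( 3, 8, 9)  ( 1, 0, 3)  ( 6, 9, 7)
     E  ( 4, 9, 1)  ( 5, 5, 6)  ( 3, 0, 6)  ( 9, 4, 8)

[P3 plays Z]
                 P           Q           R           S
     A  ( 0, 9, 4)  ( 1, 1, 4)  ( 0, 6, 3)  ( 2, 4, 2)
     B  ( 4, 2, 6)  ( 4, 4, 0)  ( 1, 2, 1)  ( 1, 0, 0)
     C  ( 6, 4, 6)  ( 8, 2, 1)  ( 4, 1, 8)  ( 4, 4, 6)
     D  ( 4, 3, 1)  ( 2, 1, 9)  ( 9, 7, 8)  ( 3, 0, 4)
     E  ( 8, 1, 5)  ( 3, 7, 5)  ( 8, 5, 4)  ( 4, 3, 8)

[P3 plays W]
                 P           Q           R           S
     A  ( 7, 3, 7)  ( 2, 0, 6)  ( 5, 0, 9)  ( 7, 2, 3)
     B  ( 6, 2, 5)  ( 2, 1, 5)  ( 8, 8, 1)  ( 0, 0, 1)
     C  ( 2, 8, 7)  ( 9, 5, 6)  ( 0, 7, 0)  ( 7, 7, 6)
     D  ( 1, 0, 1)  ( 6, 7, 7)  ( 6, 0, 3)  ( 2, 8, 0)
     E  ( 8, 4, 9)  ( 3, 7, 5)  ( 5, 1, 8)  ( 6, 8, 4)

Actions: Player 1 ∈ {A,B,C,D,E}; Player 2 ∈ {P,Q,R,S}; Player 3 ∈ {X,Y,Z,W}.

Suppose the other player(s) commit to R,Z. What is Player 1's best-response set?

BR_1 = {D}

u_1(A vs R,Z) = 0
u_1(B vs R,Z) = 1
u_1(C vs R,Z) = 4
u_1(D vs R,Z) = 9
u_1(E vs R,Z) = 8
max payoff 9 at {D}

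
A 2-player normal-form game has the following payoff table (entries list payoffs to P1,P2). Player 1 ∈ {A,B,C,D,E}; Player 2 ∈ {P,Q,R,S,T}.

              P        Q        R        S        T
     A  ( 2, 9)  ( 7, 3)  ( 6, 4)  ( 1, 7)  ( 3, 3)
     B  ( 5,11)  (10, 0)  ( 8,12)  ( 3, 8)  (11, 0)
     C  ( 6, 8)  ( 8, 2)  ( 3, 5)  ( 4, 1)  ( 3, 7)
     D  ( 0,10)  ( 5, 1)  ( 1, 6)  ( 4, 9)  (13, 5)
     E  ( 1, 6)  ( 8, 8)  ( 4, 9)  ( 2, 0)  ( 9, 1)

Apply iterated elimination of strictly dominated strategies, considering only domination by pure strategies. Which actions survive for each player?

Survivors P1:{B,C} P2:{P,R}

P1 drop A (B beats it: P:5>2 Q:10>7 R:8>6 S:3>1 T:11>3)
P1 drop E (B beats it: P:5>1 Q:10>8 R:8>4 S:3>2 T:11>9)
P2 drop Q (P beats it: B:11>0 C:8>2 D:10>1)
P2 drop S (P beats it: B:11>8 C:8>1 D:10>9)
P2 drop T (P beats it: B:11>0 C:8>7 D:10>5)
P1 drop D (B beats it: P:5>0 R:8>1)
P1→{B,C} P2→{P,R}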